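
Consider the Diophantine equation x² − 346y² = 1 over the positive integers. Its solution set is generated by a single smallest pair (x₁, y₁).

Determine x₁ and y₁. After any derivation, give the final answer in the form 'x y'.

17299 930

√346 → a₀=18, period (1,1,1,1,36); ℓ=5 odd so k=9
step 0: (18, 1)  from 18·(1,0) + (0,1)
…
step 3: (56, 3)  from 1·(37,2) + (19,1)
…
step 5: (3404, 183)  from 36·(93,5) + (56,3)
step 6: (3497, 188)  from 1·(3404,183) + (93,5)
step 7: (6901, 371)  from 1·(3497,188) + (3404,183)
step 8: (10398, 559)  from 1·(6901,371) + (3497,188)
step 9: (17299, 930)  from 1·(10398,559) + (6901,371)
→ (17299, 930).  Check: 17299²=299255401, 346·930²=299255400, difference 1.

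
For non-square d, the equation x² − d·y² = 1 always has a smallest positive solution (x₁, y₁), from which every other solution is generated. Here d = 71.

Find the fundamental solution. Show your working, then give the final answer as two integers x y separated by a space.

√71 → a₀=8, period (2,2,1,7,1,2,2,16); ℓ=8 even so k=7
a_0=8:  p_0=8·1+0=8,  q_0=8·0+1=1
…
a_2=2:  p_2=2·17+8=42,  q_2=2·2+1=5
a_3=1:  p_3=1·42+17=59,  q_3=1·5+2=7
a_4=7:  p_4=7·59+42=455,  q_4=7·7+5=54
a_5=1:  p_5=1·455+59=514,  q_5=1·54+7=61
a_6=2:  p_6=2·514+455=1483,  q_6=2·61+54=176
a_7=2:  p_7=2·1483+514=3480,  q_7=2·176+61=413
(x₁, y₁) = (3480, 413);  3480² − 71·413² = 1 ✓

3480 413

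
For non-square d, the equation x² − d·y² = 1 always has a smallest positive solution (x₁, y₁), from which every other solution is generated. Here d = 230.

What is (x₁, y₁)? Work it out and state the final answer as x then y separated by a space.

√230 = [15; 6,30, …], period ℓ=2 (even) → k=1
k=0  a_k=15  p_k/q_k = 15/1
k=1  a_k=6  p_k/q_k = 91/6
(x₁, y₁) = (91, 6);  91² − 230·6² = 1 ✓

91 6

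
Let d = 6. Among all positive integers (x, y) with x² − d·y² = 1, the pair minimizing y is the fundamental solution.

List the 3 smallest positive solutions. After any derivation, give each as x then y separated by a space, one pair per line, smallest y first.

d=6: √d = [2; 2,4] (ℓ=2, even), read p_1/q_1
step 0: (2, 1)  from 2·(1,0) + (0,1)
step 1: (5, 2)  from 2·(2,1) + (1,0)
fundamental: x₁=5, y₁=2  (since 25 − 6·4 = 1)
(5+2√6)^2 = 49 + 20√6
(5+2√6)^3 = 485 + 198√6

5 2
49 20
485 198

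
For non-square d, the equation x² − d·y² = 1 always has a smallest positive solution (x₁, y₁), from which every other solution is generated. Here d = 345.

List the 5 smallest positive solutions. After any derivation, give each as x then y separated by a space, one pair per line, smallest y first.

6761 364
91422241 4922008
1236211536041 66555391812
16716052298924161 899962003159856
226034457949840969001 12169286140172181020

√345 → a₀=18, period (1,1,2,1,6,1,2,1,1,36); ℓ=10 even so k=9
k=0  a_k=18  p_k/q_k = 18/1
k=1  a_k=1  p_k/q_k = 19/1
k=2  a_k=1  p_k/q_k = 37/2
k=3  a_k=2  p_k/q_k = 93/5
…
k=6  a_k=1  p_k/q_k = 1003/54
k=7  a_k=2  p_k/q_k = 2879/155
k=8  a_k=1  p_k/q_k = 3882/209
k=9  a_k=1  p_k/q_k = 6761/364
(x₁, y₁) = (6761, 364);  6761² − 345·364² = 1 ✓
(6761+364√345)^2 = 91422241 + 4922008√345
(6761+364√345)^3 = 1236211536041 + 66555391812√345
(6761+364√345)^4 = 16716052298924161 + 899962003159856√345
(6761+364√345)^5 = 226034457949840969001 + 12169286140172181020√345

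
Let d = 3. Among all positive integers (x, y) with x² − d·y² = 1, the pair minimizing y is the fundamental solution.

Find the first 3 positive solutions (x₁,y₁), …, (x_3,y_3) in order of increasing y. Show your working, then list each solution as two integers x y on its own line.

√3 → a₀=1, period (1,2); ℓ=2 even so k=1
a_0=1:  p_0=1·1+0=1,  q_0=1·0+1=1
a_1=1:  p_1=1·1+1=2,  q_1=1·1+0=1
→ (2, 1).  Check: 2²=4, 3·1²=3, difference 1.
n=2: (2,1)∘(2,1) = (2·2+3·1·1, 2·1+1·2) = (7,4)
n=3: (7,4)∘(2,1) = (2·7+3·1·4, 2·4+1·7) = (26,15)

2 1
7 4
26 15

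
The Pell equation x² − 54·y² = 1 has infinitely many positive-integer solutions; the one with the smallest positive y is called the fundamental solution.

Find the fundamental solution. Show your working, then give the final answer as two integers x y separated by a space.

485 66

√54 = [7; 2,1,6,1,2,14, …], period ℓ=6 (even) → k=5
k=0  a_k=7  p_k/q_k = 7/1
k=1  a_k=2  p_k/q_k = 15/2
…
k=4  a_k=1  p_k/q_k = 169/23
k=5  a_k=2  p_k/q_k = 485/66
→ (485, 66).  Check: 485²=235225, 54·66²=235224, difference 1.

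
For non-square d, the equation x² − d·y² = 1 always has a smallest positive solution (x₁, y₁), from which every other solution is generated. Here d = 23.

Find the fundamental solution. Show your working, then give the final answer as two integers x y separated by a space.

24 5

[4; 1,3,1,8] for √23; ℓ=4 ⇒ convergent index 3
i=0: a=4 ⇒ p=4, q=1
i=1: a=1 ⇒ p=5, q=1
i=2: a=3 ⇒ p=19, q=4
i=3: a=1 ⇒ p=24, q=5
(x₁, y₁) = (24, 5);  24² − 23·5² = 1 ✓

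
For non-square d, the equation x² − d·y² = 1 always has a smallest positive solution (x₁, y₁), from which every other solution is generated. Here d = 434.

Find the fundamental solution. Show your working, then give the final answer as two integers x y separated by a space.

√434 = [20; 1,4,1,40, …], period ℓ=4 (even) → k=3
a_0=20:  p_0=20·1+0=20,  q_0=20·0+1=1
…
a_2=4:  p_2=4·21+20=104,  q_2=4·1+1=5
a_3=1:  p_3=1·104+21=125,  q_3=1·5+1=6
→ (125, 6).  Check: 125²=15625, 434·6²=15624, difference 1.

125 6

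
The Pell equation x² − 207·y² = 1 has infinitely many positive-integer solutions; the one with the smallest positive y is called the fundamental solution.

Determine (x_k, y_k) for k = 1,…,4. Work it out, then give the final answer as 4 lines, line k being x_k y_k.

1151 80
2649601 184160
6099380351 423936240
14040770918401 975901040320

d=207: √d = [14; 2,1,1,2,1,1,2,28] (ℓ=8, even), read p_7/q_7
i=0: a=14 ⇒ p=14, q=1
…
i=2: a=1 ⇒ p=43, q=3
…
i=4: a=2 ⇒ p=187, q=13
i=5: a=1 ⇒ p=259, q=18
i=6: a=1 ⇒ p=446, q=31
i=7: a=2 ⇒ p=1151, q=80
fundamental: x₁=1151, y₁=80  (since 1324801 − 207·6400 = 1)
k=2:  x_2 = 1151·1151+207·80·80 = 2649601,  y_2 = 1151·80+80·1151 = 184160
k=3:  x_3 = 1151·2649601+207·80·184160 = 6099380351,  y_3 = 1151·184160+80·2649601 = 423936240
k=4:  x_4 = 1151·6099380351+207·80·423936240 = 14040770918401,  y_4 = 1151·423936240+80·6099380351 = 975901040320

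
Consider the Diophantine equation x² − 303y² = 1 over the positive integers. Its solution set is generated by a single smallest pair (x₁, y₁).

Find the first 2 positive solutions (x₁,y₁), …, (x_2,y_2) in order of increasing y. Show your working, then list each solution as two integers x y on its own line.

2524 145
12741151 731960

d=303: √d = [17; 2,2,5,2,2,34] (ℓ=6, even), read p_5/q_5
i=0: a=17 ⇒ p=17, q=1
…
i=2: a=2 ⇒ p=87, q=5
…
i=4: a=2 ⇒ p=1027, q=59
i=5: a=2 ⇒ p=2524, q=145
→ (2524, 145).  Check: 2524²=6370576, 303·145²=6370575, difference 1.
(2524+145√303)^2 = 12741151 + 731960√303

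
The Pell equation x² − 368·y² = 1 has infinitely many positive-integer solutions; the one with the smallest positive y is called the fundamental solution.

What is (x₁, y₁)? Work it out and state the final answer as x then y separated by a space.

√368 = [19; 5,2,5,38, …], period ℓ=4 (even) → k=3
i=0: a=19 ⇒ p=19, q=1
i=1: a=5 ⇒ p=96, q=5
i=2: a=2 ⇒ p=211, q=11
i=3: a=5 ⇒ p=1151, q=60
(x₁, y₁) = (1151, 60);  1151² − 368·60² = 1 ✓

1151 60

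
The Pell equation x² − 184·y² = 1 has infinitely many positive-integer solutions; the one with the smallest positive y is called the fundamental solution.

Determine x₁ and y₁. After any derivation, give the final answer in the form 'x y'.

[13; 1,1,3,2,1,2,1,2,3,1,1,26] for √184; ℓ=12 ⇒ convergent index 11
step 0: (13, 1)  from 13·(1,0) + (0,1)
step 1: (14, 1)  from 1·(13,1) + (1,0)
step 2: (27, 2)  from 1·(14,1) + (13,1)
step 3: (95, 7)  from 3·(27,2) + (14,1)
step 4: (217, 16)  from 2·(95,7) + (27,2)
step 5: (312, 23)  from 1·(217,16) + (95,7)
step 6: (841, 62)  from 2·(312,23) + (217,16)
step 7: (1153, 85)  from 1·(841,62) + (312,23)
step 8: (3147, 232)  from 2·(1153,85) + (841,62)
step 9: (10594, 781)  from 3·(3147,232) + (1153,85)
step 10: (13741, 1013)  from 1·(10594,781) + (3147,232)
step 11: (24335, 1794)  from 1·(13741,1013) + (10594,781)
(x₁, y₁) = (24335, 1794);  24335² − 184·1794² = 1 ✓

24335 1794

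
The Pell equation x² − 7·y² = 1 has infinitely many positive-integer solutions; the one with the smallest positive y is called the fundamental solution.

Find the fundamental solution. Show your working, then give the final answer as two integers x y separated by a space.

[2; 1,1,1,4] for √7; ℓ=4 ⇒ convergent index 3
step 0: (2, 1)  from 2·(1,0) + (0,1)
step 1: (3, 1)  from 1·(2,1) + (1,0)
step 2: (5, 2)  from 1·(3,1) + (2,1)
step 3: (8, 3)  from 1·(5,2) + (3,1)
(x₁, y₁) = (8, 3);  8² − 7·3² = 1 ✓

8 3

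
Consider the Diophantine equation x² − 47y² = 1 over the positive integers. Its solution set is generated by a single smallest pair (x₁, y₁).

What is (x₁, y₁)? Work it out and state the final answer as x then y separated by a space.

√47 = [6; 1,5,1,12, …], period ℓ=4 (even) → k=3
i=0: a=6 ⇒ p=6, q=1
i=1: a=1 ⇒ p=7, q=1
i=2: a=5 ⇒ p=41, q=6
i=3: a=1 ⇒ p=48, q=7
(x₁, y₁) = (48, 7);  48² − 47·7² = 1 ✓

48 7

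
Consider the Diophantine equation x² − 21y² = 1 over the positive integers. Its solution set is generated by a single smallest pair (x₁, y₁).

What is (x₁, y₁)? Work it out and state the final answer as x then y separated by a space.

55 12

d=21: √d = [4; 1,1,2,1,1,8] (ℓ=6, even), read p_5/q_5
k=0  a_k=4  p_k/q_k = 4/1
…
k=2  a_k=1  p_k/q_k = 9/2
k=3  a_k=2  p_k/q_k = 23/5
k=4  a_k=1  p_k/q_k = 32/7
k=5  a_k=1  p_k/q_k = 55/12
(x₁, y₁) = (55, 12);  55² − 21·12² = 1 ✓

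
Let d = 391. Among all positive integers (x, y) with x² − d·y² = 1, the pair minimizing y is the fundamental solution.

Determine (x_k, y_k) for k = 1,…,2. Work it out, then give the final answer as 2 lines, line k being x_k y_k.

√391 = [19; 1,3,2,2,1,…,3,1,38, …], period ℓ=16 (even) → k=15
i=0: a=19 ⇒ p=19, q=1
…
i=2: a=3 ⇒ p=79, q=4
i=3: a=2 ⇒ p=178, q=9
…
i=5: a=1 ⇒ p=613, q=31
i=6: a=1 ⇒ p=1048, q=53
…
i=8: a=19 ⇒ p=52519, q=2656
i=9: a=2 ⇒ p=107747, q=5449
i=10: a=1 ⇒ p=160266, q=8105
i=11: a=1 ⇒ p=268013, q=13554
i=12: a=2 ⇒ p=696292, q=35213
…
i=14: a=3 ⇒ p=5678083, q=287153
i=15: a=1 ⇒ p=7338680, q=371133
fundamental: x₁=7338680, y₁=371133  (since 53856224142400 − 391·137739703689 = 1)
(7338680+371133√391)^2 = 107712448284799 + 5447252648880√391

7338680 371133
107712448284799 5447252648880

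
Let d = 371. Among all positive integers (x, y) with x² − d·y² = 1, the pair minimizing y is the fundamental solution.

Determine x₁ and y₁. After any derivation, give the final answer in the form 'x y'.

√371 → a₀=19, period (3,1,4,1,3,38); ℓ=6 even so k=5
step 0: (19, 1)  from 19·(1,0) + (0,1)
step 1: (58, 3)  from 3·(19,1) + (1,0)
step 2: (77, 4)  from 1·(58,3) + (19,1)
step 3: (366, 19)  from 4·(77,4) + (58,3)
step 4: (443, 23)  from 1·(366,19) + (77,4)
step 5: (1695, 88)  from 3·(443,23) + (366,19)
(x₁, y₁) = (1695, 88);  1695² − 371·88² = 1 ✓

1695 88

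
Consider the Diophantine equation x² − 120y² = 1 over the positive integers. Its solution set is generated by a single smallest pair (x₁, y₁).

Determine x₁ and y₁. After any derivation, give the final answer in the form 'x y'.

[10; 1,20] for √120; ℓ=2 ⇒ convergent index 1
k=0  a_k=10  p_k/q_k = 10/1
k=1  a_k=1  p_k/q_k = 11/1
→ (11, 1).  Check: 11²=121, 120·1²=120, difference 1.

11 1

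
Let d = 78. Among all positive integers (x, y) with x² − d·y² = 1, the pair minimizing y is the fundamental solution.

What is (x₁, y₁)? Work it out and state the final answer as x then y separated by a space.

53 6

[8; 1,4,1,16] for √78; ℓ=4 ⇒ convergent index 3
a_0=8:  p_0=8·1+0=8,  q_0=8·0+1=1
…
a_2=4:  p_2=4·9+8=44,  q_2=4·1+1=5
a_3=1:  p_3=1·44+9=53,  q_3=1·5+1=6
(x₁, y₁) = (53, 6);  53² − 78·6² = 1 ✓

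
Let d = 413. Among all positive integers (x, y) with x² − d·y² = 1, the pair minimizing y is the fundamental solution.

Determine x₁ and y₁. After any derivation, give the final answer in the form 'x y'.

[20; 3,9,1,4,1,9,3,40] for √413; ℓ=8 ⇒ convergent index 7
i=0: a=20 ⇒ p=20, q=1
…
i=4: a=4 ⇒ p=3089, q=152
i=5: a=1 ⇒ p=3719, q=183
i=6: a=9 ⇒ p=36560, q=1799
i=7: a=3 ⇒ p=113399, q=5580
(x₁, y₁) = (113399, 5580);  113399² − 413·5580² = 1 ✓

113399 5580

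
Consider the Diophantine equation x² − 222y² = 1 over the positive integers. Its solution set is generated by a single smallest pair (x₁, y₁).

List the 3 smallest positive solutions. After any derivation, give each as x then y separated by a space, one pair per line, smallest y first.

d=222: √d = [14; 1,8,1,28] (ℓ=4, even), read p_3/q_3
k=0  a_k=14  p_k/q_k = 14/1
k=1  a_k=1  p_k/q_k = 15/1
k=2  a_k=8  p_k/q_k = 134/9
k=3  a_k=1  p_k/q_k = 149/10
→ (149, 10).  Check: 149²=22201, 222·10²=22200, difference 1.
(149+10√222)^2 = 44401 + 2980√222
(149+10√222)^3 = 13231349 + 888030√222

149 10
44401 2980
13231349 888030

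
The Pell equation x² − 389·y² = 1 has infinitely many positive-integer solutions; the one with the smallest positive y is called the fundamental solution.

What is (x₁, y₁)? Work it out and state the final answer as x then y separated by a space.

√389 = [19; 1,2,1,1,1,1,2,1,38, …], period ℓ=9 (odd) → k=17
a_0=19:  p_0=19·1+0=19,  q_0=19·0+1=1
a_1=1:  p_1=1·19+1=20,  q_1=1·1+0=1
a_2=2:  p_2=2·20+19=59,  q_2=2·1+1=3
a_3=1:  p_3=1·59+20=79,  q_3=1·3+1=4
a_4=1:  p_4=1·79+59=138,  q_4=1·4+3=7
a_5=1:  p_5=1·138+79=217,  q_5=1·7+4=11
a_6=1:  p_6=1·217+138=355,  q_6=1·11+7=18
a_7=2:  p_7=2·355+217=927,  q_7=2·18+11=47
…
a_10=1:  p_10=1·49643+1282=50925,  q_10=1·2517+65=2582
a_11=2:  p_11=2·50925+49643=151493,  q_11=2·2582+2517=7681
a_12=1:  p_12=1·151493+50925=202418,  q_12=1·7681+2582=10263
…
a_15=1:  p_15=1·556329+353911=910240,  q_15=1·28207+17944=46151
a_16=2:  p_16=2·910240+556329=2376809,  q_16=2·46151+28207=120509
a_17=1:  p_17=1·2376809+910240=3287049,  q_17=1·120509+46151=166660
fundamental: x₁=3287049, y₁=166660  (since 10804691128401 − 389·27775555600 = 1)

3287049 166660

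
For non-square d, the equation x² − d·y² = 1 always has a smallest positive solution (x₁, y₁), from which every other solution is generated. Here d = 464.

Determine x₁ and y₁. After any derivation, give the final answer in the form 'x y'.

√464 → a₀=21, period (1,1,5,1,1,1,5,1,1,42); ℓ=10 even so k=9
step 0: (21, 1)  from 21·(1,0) + (0,1)
…
step 7: (4502, 209)  from 5·(797,37) + (517,24)
step 8: (5299, 246)  from 1·(4502,209) + (797,37)
step 9: (9801, 455)  from 1·(5299,246) + (4502,209)
(x₁, y₁) = (9801, 455);  9801² − 464·455² = 1 ✓

9801 455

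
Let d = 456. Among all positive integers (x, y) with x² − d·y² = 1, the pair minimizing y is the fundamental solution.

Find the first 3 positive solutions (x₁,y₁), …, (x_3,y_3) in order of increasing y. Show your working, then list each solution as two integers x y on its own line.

√456 → a₀=21, period (2,1,4,1,2,42); ℓ=6 even so k=5
k=0  a_k=21  p_k/q_k = 21/1
k=1  a_k=2  p_k/q_k = 43/2
…
k=3  a_k=4  p_k/q_k = 299/14
k=4  a_k=1  p_k/q_k = 363/17
k=5  a_k=2  p_k/q_k = 1025/48
(x₁, y₁) = (1025, 48);  1025² − 456·48² = 1 ✓
(1025+48√456)^2 = 2101249 + 98400√456
(1025+48√456)^3 = 4307559425 + 201719952√456

1025 48
2101249 98400
4307559425 201719952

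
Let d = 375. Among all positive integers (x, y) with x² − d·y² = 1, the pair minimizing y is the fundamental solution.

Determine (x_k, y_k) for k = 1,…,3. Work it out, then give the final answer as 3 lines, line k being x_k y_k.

15124 781
457470751 23623688
13837575261124 714569313843

√375 → a₀=19, period (2,1,2,1,5,1,2,1,2,38); ℓ=10 even so k=9
i=0: a=19 ⇒ p=19, q=1
…
i=3: a=2 ⇒ p=155, q=8
i=4: a=1 ⇒ p=213, q=11
…
i=7: a=2 ⇒ p=4086, q=211
i=8: a=1 ⇒ p=5519, q=285
i=9: a=2 ⇒ p=15124, q=781
→ (15124, 781).  Check: 15124²=228735376, 375·781²=228735375, difference 1.
(15124+781√375)^2 = 457470751 + 23623688√375
(15124+781√375)^3 = 13837575261124 + 714569313843√375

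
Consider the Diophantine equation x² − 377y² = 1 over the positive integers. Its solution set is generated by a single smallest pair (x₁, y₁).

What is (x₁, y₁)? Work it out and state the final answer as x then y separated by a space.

d=377: √d = [19; 2,2,2,38] (ℓ=4, even), read p_3/q_3
a_0=19:  p_0=19·1+0=19,  q_0=19·0+1=1
…
a_2=2:  p_2=2·39+19=97,  q_2=2·2+1=5
a_3=2:  p_3=2·97+39=233,  q_3=2·5+2=12
→ (233, 12).  Check: 233²=54289, 377·12²=54288, difference 1.

233 12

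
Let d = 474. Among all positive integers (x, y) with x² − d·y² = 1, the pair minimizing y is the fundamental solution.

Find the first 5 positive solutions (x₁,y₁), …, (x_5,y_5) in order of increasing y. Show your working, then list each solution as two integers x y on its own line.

√474 → a₀=21, period (1,3,2,1,1,…,3,1,42); ℓ=14 even so k=13
i=0: a=21 ⇒ p=21, q=1
i=1: a=1 ⇒ p=22, q=1
i=2: a=3 ⇒ p=87, q=4
i=3: a=2 ⇒ p=196, q=9
i=4: a=1 ⇒ p=283, q=13
…
i=6: a=1 ⇒ p=762, q=35
…
i=10: a=1 ⇒ p=16677, q=766
…
i=12: a=3 ⇒ p=149331, q=6859
i=13: a=1 ⇒ p=193549, q=8890
fundamental: x₁=193549, y₁=8890  (since 37461215401 − 474·79032100 = 1)
(x_2, y_2) = (193549·193549 + 474·8890·8890, 193549·8890 + 8890·193549) = (74922430801, 3441301220)
(x_3, y_3) = (193549·74922430801 + 474·8890·3441301220, 193549·3441301220 + 8890·74922430801) = (29002323118011949, 1332120819650670)
(x_4, y_4) = (193549·29002323118011949 + 474·8890·1332120819650670, 193549·1332120819650670 + 8890·29002323118011949) = (11226741274261267003201, 515661305041693754440)
(x_5, y_5) = (193549·11226741274261267003201 + 474·8890·515661305041693754440, 193549·515661305041693754440 + 8890·11226741274261267003201) = (4345849093754985611287088749, 199611459857697448136564450)

193549 8890
74922430801 3441301220
29002323118011949 1332120819650670
11226741274261267003201 515661305041693754440
4345849093754985611287088749 199611459857697448136564450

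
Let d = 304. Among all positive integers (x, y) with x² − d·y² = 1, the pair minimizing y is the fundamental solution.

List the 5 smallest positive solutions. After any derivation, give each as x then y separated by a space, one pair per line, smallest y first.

57799 3315
6681448801 383207370
772362118440199 44298005553945
89283516160768675201 5120760845641726740
10320995900380175197444999 591949712190194322136575

√304 = [17; 2,3,2,1,1,1,1,1,2,3,2,34, …], period ℓ=12 (even) → k=11
a_0=17:  p_0=17·1+0=17,  q_0=17·0+1=1
a_1=2:  p_1=2·17+1=35,  q_1=2·1+0=2
a_2=3:  p_2=3·35+17=122,  q_2=3·2+1=7
a_3=2:  p_3=2·122+35=279,  q_3=2·7+2=16
a_4=1:  p_4=1·279+122=401,  q_4=1·16+7=23
…
a_7=1:  p_7=1·1081+680=1761,  q_7=1·62+39=101
a_8=1:  p_8=1·1761+1081=2842,  q_8=1·101+62=163
…
a_10=3:  p_10=3·7445+2842=25177,  q_10=3·427+163=1444
a_11=2:  p_11=2·25177+7445=57799,  q_11=2·1444+427=3315
(x₁, y₁) = (57799, 3315);  57799² − 304·3315² = 1 ✓
n=2: (57799,3315)∘(57799,3315) = (57799·57799+304·3315·3315, 57799·3315+3315·57799) = (6681448801,383207370)
n=3: (6681448801,383207370)∘(57799,3315) = (57799·6681448801+304·3315·383207370, 57799·383207370+3315·6681448801) = (772362118440199,44298005553945)
n=4: (772362118440199,44298005553945)∘(57799,3315) = (57799·772362118440199+304·3315·44298005553945, 57799·44298005553945+3315·772362118440199) = (89283516160768675201,5120760845641726740)
n=5: (89283516160768675201,5120760845641726740)∘(57799,3315) = (57799·89283516160768675201+304·3315·5120760845641726740, 57799·5120760845641726740+3315·89283516160768675201) = (10320995900380175197444999,591949712190194322136575)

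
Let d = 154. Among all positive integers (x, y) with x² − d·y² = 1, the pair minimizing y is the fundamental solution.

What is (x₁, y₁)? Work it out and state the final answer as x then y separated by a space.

[12; 2,2,3,1,2,1,3,2,2,24] for √154; ℓ=10 ⇒ convergent index 9
step 0: (12, 1)  from 12·(1,0) + (0,1)
…
step 2: (62, 5)  from 2·(25,2) + (12,1)
…
step 4: (273, 22)  from 1·(211,17) + (62,5)
…
step 6: (1030, 83)  from 1·(757,61) + (273,22)
step 7: (3847, 310)  from 3·(1030,83) + (757,61)
step 8: (8724, 703)  from 2·(3847,310) + (1030,83)
step 9: (21295, 1716)  from 2·(8724,703) + (3847,310)
→ (21295, 1716).  Check: 21295²=453477025, 154·1716²=453477024, difference 1.

21295 1716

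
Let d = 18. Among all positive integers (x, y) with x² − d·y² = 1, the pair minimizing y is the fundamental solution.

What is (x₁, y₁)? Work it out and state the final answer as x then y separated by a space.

17 4

[4; 4,8] for √18; ℓ=2 ⇒ convergent index 1
step 0: (4, 1)  from 4·(1,0) + (0,1)
step 1: (17, 4)  from 4·(4,1) + (1,0)
fundamental: x₁=17, y₁=4  (since 289 − 18·16 = 1)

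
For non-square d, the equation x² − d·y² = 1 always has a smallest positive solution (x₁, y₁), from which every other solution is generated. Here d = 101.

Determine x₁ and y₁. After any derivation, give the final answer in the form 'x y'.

201 20

d=101: √d = [10; 20] (ℓ=1, odd), read p_1/q_1
a_0=10:  p_0=10·1+0=10,  q_0=10·0+1=1
a_1=20:  p_1=20·10+1=201,  q_1=20·1+0=20
fundamental: x₁=201, y₁=20  (since 40401 − 101·400 = 1)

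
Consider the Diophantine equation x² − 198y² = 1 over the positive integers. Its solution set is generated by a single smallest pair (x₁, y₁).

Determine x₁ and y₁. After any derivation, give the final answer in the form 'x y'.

d=198: √d = [14; 14,28] (ℓ=2, even), read p_1/q_1
k=0  a_k=14  p_k/q_k = 14/1
k=1  a_k=14  p_k/q_k = 197/14
fundamental: x₁=197, y₁=14  (since 38809 − 198·196 = 1)

197 14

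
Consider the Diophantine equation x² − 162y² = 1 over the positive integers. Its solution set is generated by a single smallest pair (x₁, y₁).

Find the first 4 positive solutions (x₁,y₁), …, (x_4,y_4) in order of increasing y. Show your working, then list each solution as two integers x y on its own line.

√162 → a₀=12, period (1,2,1,2,12,2,1,2,1,24); ℓ=10 even so k=9
step 0: (12, 1)  from 12·(1,0) + (0,1)
…
step 2: (38, 3)  from 2·(13,1) + (12,1)
…
step 6: (3602, 283)  from 2·(1731,136) + (140,11)
…
step 8: (14268, 1121)  from 2·(5333,419) + (3602,283)
step 9: (19601, 1540)  from 1·(14268,1121) + (5333,419)
→ (19601, 1540).  Check: 19601²=384199201, 162·1540²=384199200, difference 1.
k=2:  x_2 = 19601·19601+162·1540·1540 = 768398401,  y_2 = 19601·1540+1540·19601 = 60371080
k=3:  x_3 = 19601·768398401+162·1540·60371080 = 30122754096401,  y_3 = 19601·60371080+1540·768398401 = 2366667076620
k=4:  x_4 = 19601·30122754096401+162·1540·2366667076620 = 1180872205318713601,  y_4 = 19601·2366667076620+1540·30122754096401 = 92778082677286160

19601 1540
768398401 60371080
30122754096401 2366667076620
1180872205318713601 92778082677286160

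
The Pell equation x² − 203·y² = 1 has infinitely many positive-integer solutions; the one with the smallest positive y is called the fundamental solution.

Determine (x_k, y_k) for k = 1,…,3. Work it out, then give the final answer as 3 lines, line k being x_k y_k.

√203 = [14; 4,28, …], period ℓ=2 (even) → k=1
k=0  a_k=14  p_k/q_k = 14/1
k=1  a_k=4  p_k/q_k = 57/4
(x₁, y₁) = (57, 4);  57² − 203·4² = 1 ✓
k=2:  x_2 = 57·57+203·4·4 = 6497,  y_2 = 57·4+4·57 = 456
k=3:  x_3 = 57·6497+203·4·456 = 740601,  y_3 = 57·456+4·6497 = 51980

57 4
6497 456
740601 51980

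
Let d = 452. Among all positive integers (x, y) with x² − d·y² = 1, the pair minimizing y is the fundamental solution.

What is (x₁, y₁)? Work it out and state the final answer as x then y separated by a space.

1204353 56648

[21; 3,1,5,3,10,3,5,1,3,42] for √452; ℓ=10 ⇒ convergent index 9
a_0=21:  p_0=21·1+0=21,  q_0=21·0+1=1
a_1=3:  p_1=3·21+1=64,  q_1=3·1+0=3
a_2=1:  p_2=1·64+21=85,  q_2=1·3+1=4
…
a_4=3:  p_4=3·489+85=1552,  q_4=3·23+4=73
…
a_6=3:  p_6=3·16009+1552=49579,  q_6=3·753+73=2332
a_7=5:  p_7=5·49579+16009=263904,  q_7=5·2332+753=12413
a_8=1:  p_8=1·263904+49579=313483,  q_8=1·12413+2332=14745
a_9=3:  p_9=3·313483+263904=1204353,  q_9=3·14745+12413=56648
→ (1204353, 56648).  Check: 1204353²=1450466148609, 452·56648²=1450466148608, difference 1.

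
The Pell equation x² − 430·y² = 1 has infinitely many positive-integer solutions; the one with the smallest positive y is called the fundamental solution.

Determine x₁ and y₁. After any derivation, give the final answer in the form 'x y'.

√430 = [20; 1,2,1,3,1,…,2,1,40, …], period ℓ=14 (even) → k=13
step 0: (20, 1)  from 20·(1,0) + (0,1)
step 1: (21, 1)  from 1·(20,1) + (1,0)
…
step 4: (311, 15)  from 3·(83,4) + (62,3)
…
step 6: (2675, 129)  from 6·(394,19) + (311,15)
step 7: (21794, 1051)  from 8·(2675,129) + (394,19)
…
step 12: (2107880, 101651)  from 2·(754371,36379) + (599138,28893)
step 13: (2862251, 138030)  from 1·(2107880,101651) + (754371,36379)
(x₁, y₁) = (2862251, 138030);  2862251² − 430·138030² = 1 ✓

2862251 138030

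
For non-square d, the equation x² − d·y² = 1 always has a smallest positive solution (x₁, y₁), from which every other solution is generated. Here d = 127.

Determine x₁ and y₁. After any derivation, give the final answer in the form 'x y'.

√127 → a₀=11, period (3,1,2,2,7,11,7,2,2,1,3,22); ℓ=12 even so k=11
step 0: (11, 1)  from 11·(1,0) + (0,1)
…
step 5: (2175, 193)  from 7·(293,26) + (124,11)
…
step 8: (367620, 32621)  from 2·(171701,15236) + (24218,2149)
step 9: (906941, 80478)  from 2·(367620,32621) + (171701,15236)
step 10: (1274561, 113099)  from 1·(906941,80478) + (367620,32621)
step 11: (4730624, 419775)  from 3·(1274561,113099) + (906941,80478)
→ (4730624, 419775).  Check: 4730624²=22378803429376, 127·419775²=22378803429375, difference 1.

4730624 419775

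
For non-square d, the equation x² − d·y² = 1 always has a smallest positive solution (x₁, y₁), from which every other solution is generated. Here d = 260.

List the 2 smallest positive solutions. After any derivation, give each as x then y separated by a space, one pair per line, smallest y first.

129 8
33281 2064

d=260: √d = [16; 8,32] (ℓ=2, even), read p_1/q_1
step 0: (16, 1)  from 16·(1,0) + (0,1)
step 1: (129, 8)  from 8·(16,1) + (1,0)
→ (129, 8).  Check: 129²=16641, 260·8²=16640, difference 1.
(129+8√260)^2 = 33281 + 2064√260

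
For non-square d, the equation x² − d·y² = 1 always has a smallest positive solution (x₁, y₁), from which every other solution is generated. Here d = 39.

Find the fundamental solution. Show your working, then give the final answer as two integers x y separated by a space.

25 4

√39 = [6; 4,12, …], period ℓ=2 (even) → k=1
a_0=6:  p_0=6·1+0=6,  q_0=6·0+1=1
a_1=4:  p_1=4·6+1=25,  q_1=4·1+0=4
fundamental: x₁=25, y₁=4  (since 625 − 39·16 = 1)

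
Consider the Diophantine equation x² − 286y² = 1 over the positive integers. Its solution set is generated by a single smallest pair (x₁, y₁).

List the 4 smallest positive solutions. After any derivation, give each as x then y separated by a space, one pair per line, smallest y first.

d=286: √d = [16; 1,10,3,3,2,3,3,10,1,32] (ℓ=10, even), read p_9/q_9
a_0=16:  p_0=16·1+0=16,  q_0=16·0+1=1
a_1=1:  p_1=1·16+1=17,  q_1=1·1+0=1
a_2=10:  p_2=10·17+16=186,  q_2=10·1+1=11
…
a_4=3:  p_4=3·575+186=1911,  q_4=3·34+11=113
a_5=2:  p_5=2·1911+575=4397,  q_5=2·113+34=260
a_6=3:  p_6=3·4397+1911=15102,  q_6=3·260+113=893
a_7=3:  p_7=3·15102+4397=49703,  q_7=3·893+260=2939
a_8=10:  p_8=10·49703+15102=512132,  q_8=10·2939+893=30283
a_9=1:  p_9=1·512132+49703=561835,  q_9=1·30283+2939=33222
fundamental: x₁=561835, y₁=33222  (since 315658567225 − 286·1103701284 = 1)
(x_2, y_2) = (561835·561835 + 286·33222·33222, 561835·33222 + 33222·561835) = (631317134449, 37330564740)
(x_3, y_3) = (561835·631317134449 + 286·33222·37330564740, 561835·37330564740 + 33222·631317134449) = (709392124465745995, 41947235681362578)
(x_4, y_4) = (561835·709392124465745995 + 286·33222·41947235681362578, 561835·41947235681362578 + 33222·709392124465745995) = (797122648497793485067201, 47134850318039357456520)

561835 33222
631317134449 37330564740
709392124465745995 41947235681362578
797122648497793485067201 47134850318039357456520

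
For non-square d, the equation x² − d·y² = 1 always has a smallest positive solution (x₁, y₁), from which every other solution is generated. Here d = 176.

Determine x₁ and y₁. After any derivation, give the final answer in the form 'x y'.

199 15

[13; 3,1,3,26] for √176; ℓ=4 ⇒ convergent index 3
a_0=13:  p_0=13·1+0=13,  q_0=13·0+1=1
…
a_2=1:  p_2=1·40+13=53,  q_2=1·3+1=4
a_3=3:  p_3=3·53+40=199,  q_3=3·4+3=15
(x₁, y₁) = (199, 15);  199² − 176·15² = 1 ✓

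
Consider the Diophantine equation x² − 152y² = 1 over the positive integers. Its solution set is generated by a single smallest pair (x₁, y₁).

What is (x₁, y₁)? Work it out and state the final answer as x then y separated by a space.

37 3

√152 = [12; 3,24, …], period ℓ=2 (even) → k=1
a_0=12:  p_0=12·1+0=12,  q_0=12·0+1=1
a_1=3:  p_1=3·12+1=37,  q_1=3·1+0=3
→ (37, 3).  Check: 37²=1369, 152·3²=1368, difference 1.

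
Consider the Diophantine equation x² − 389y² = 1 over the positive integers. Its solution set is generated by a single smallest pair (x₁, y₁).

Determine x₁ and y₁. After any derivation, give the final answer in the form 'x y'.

[19; 1,2,1,1,1,1,2,1,38] for √389; ℓ=9 ⇒ convergent index 17
k=0  a_k=19  p_k/q_k = 19/1
…
k=3  a_k=1  p_k/q_k = 79/4
k=4  a_k=1  p_k/q_k = 138/7
k=5  a_k=1  p_k/q_k = 217/11
k=6  a_k=1  p_k/q_k = 355/18
k=7  a_k=2  p_k/q_k = 927/47
…
k=9  a_k=38  p_k/q_k = 49643/2517
k=10  a_k=1  p_k/q_k = 50925/2582
…
k=14  a_k=1  p_k/q_k = 556329/28207
…
k=16  a_k=2  p_k/q_k = 2376809/120509
k=17  a_k=1  p_k/q_k = 3287049/166660
→ (3287049, 166660).  Check: 3287049²=10804691128401, 389·166660²=10804691128400, difference 1.

3287049 166660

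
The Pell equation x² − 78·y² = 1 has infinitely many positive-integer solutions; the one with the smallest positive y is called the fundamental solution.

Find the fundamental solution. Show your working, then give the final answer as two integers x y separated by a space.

√78 → a₀=8, period (1,4,1,16); ℓ=4 even so k=3
k=0  a_k=8  p_k/q_k = 8/1
…
k=2  a_k=4  p_k/q_k = 44/5
k=3  a_k=1  p_k/q_k = 53/6
fundamental: x₁=53, y₁=6  (since 2809 − 78·36 = 1)

53 6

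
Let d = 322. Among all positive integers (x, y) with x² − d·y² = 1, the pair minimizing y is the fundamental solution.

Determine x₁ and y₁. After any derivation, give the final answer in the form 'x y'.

323 18

[17; 1,16,1,34] for √322; ℓ=4 ⇒ convergent index 3
i=0: a=17 ⇒ p=17, q=1
i=1: a=1 ⇒ p=18, q=1
i=2: a=16 ⇒ p=305, q=17
i=3: a=1 ⇒ p=323, q=18
→ (323, 18).  Check: 323²=104329, 322·18²=104328, difference 1.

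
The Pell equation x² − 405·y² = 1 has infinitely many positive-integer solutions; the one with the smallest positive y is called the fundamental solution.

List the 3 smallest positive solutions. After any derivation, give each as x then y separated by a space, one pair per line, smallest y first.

√405 → a₀=20, period (8,40); ℓ=2 even so k=1
k=0  a_k=20  p_k/q_k = 20/1
k=1  a_k=8  p_k/q_k = 161/8
→ (161, 8).  Check: 161²=25921, 405·8²=25920, difference 1.
(x_2, y_2) = (161·161 + 405·8·8, 161·8 + 8·161) = (51841, 2576)
(x_3, y_3) = (161·51841 + 405·8·2576, 161·2576 + 8·51841) = (16692641, 829464)

161 8
51841 2576
16692641 829464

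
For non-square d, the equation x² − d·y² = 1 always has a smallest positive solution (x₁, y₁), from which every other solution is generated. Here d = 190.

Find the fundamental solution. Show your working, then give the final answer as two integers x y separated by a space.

52021 3774

√190 → a₀=13, period (1,3,1,1,1,…,3,1,26); ℓ=14 even so k=13
a_0=13:  p_0=13·1+0=13,  q_0=13·0+1=1
…
a_2=3:  p_2=3·14+13=55,  q_2=3·1+1=4
a_3=1:  p_3=1·55+14=69,  q_3=1·4+1=5
…
a_7=2:  p_7=2·510+193=1213,  q_7=2·37+14=88
…
a_10=1:  p_10=1·4149+2936=7085,  q_10=1·301+213=514
…
a_12=3:  p_12=3·11234+7085=40787,  q_12=3·815+514=2959
a_13=1:  p_13=1·40787+11234=52021,  q_13=1·2959+815=3774
→ (52021, 3774).  Check: 52021²=2706184441, 190·3774²=2706184440, difference 1.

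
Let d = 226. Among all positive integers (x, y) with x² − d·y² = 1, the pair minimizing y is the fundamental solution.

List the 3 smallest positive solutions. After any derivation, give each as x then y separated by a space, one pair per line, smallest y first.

451 30
406801 27060
366934051 24408090

√226 → a₀=15, period (30); ℓ=1 odd so k=1
step 0: (15, 1)  from 15·(1,0) + (0,1)
step 1: (451, 30)  from 30·(15,1) + (1,0)
fundamental: x₁=451, y₁=30  (since 203401 − 226·900 = 1)
k=2:  x_2 = 451·451+226·30·30 = 406801,  y_2 = 451·30+30·451 = 27060
k=3:  x_3 = 451·406801+226·30·27060 = 366934051,  y_3 = 451·27060+30·406801 = 24408090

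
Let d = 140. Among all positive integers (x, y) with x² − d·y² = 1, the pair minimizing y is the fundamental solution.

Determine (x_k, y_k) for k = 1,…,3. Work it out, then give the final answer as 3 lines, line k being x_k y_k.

71 6
10081 852
1431431 120978

d=140: √d = [11; 1,4,1,22] (ℓ=4, even), read p_3/q_3
i=0: a=11 ⇒ p=11, q=1
…
i=2: a=4 ⇒ p=59, q=5
i=3: a=1 ⇒ p=71, q=6
→ (71, 6).  Check: 71²=5041, 140·6²=5040, difference 1.
(x_2, y_2) = (71·71 + 140·6·6, 71·6 + 6·71) = (10081, 852)
(x_3, y_3) = (71·10081 + 140·6·852, 71·852 + 6·10081) = (1431431, 120978)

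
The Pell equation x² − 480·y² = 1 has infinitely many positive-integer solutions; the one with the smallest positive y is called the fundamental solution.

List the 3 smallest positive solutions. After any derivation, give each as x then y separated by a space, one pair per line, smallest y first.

241 11
116161 5302
55989361 2555553

√480 = [21; 1,9,1,42, …], period ℓ=4 (even) → k=3
i=0: a=21 ⇒ p=21, q=1
i=1: a=1 ⇒ p=22, q=1
i=2: a=9 ⇒ p=219, q=10
i=3: a=1 ⇒ p=241, q=11
(x₁, y₁) = (241, 11);  241² − 480·11² = 1 ✓
(241+11√480)^2 = 116161 + 5302√480
(241+11√480)^3 = 55989361 + 2555553√480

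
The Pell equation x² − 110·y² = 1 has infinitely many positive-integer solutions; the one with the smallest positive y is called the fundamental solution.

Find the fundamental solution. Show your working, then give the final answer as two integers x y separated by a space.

√110 = [10; 2,20, …], period ℓ=2 (even) → k=1
step 0: (10, 1)  from 10·(1,0) + (0,1)
step 1: (21, 2)  from 2·(10,1) + (1,0)
fundamental: x₁=21, y₁=2  (since 441 − 110·4 = 1)

21 2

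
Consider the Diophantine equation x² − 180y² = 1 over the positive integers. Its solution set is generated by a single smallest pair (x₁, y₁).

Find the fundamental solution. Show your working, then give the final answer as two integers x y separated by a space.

√180 → a₀=13, period (2,2,2,26); ℓ=4 even so k=3
i=0: a=13 ⇒ p=13, q=1
i=1: a=2 ⇒ p=27, q=2
i=2: a=2 ⇒ p=67, q=5
i=3: a=2 ⇒ p=161, q=12
→ (161, 12).  Check: 161²=25921, 180·12²=25920, difference 1.

161 12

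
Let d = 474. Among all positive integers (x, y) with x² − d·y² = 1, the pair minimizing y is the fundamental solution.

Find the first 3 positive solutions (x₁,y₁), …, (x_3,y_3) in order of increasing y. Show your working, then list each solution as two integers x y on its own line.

193549 8890
74922430801 3441301220
29002323118011949 1332120819650670

d=474: √d = [21; 1,3,2,1,1,…,3,1,42] (ℓ=14, even), read p_13/q_13
i=0: a=21 ⇒ p=21, q=1
i=1: a=1 ⇒ p=22, q=1
i=2: a=3 ⇒ p=87, q=4
i=3: a=2 ⇒ p=196, q=9
…
i=5: a=1 ⇒ p=479, q=22
i=6: a=1 ⇒ p=762, q=35
…
i=8: a=1 ⇒ p=5813, q=267
…
i=10: a=1 ⇒ p=16677, q=766
i=11: a=2 ⇒ p=44218, q=2031
i=12: a=3 ⇒ p=149331, q=6859
i=13: a=1 ⇒ p=193549, q=8890
(x₁, y₁) = (193549, 8890);  193549² − 474·8890² = 1 ✓
(193549+8890√474)^2 = 74922430801 + 3441301220√474
(193549+8890√474)^3 = 29002323118011949 + 1332120819650670√474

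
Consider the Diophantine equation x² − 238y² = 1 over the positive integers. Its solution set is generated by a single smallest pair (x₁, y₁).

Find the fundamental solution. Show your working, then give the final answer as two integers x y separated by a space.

d=238: √d = [15; 2,2,1,14,1,2,2,30] (ℓ=8, even), read p_7/q_7
k=0  a_k=15  p_k/q_k = 15/1
k=1  a_k=2  p_k/q_k = 31/2
k=2  a_k=2  p_k/q_k = 77/5
k=3  a_k=1  p_k/q_k = 108/7
k=4  a_k=14  p_k/q_k = 1589/103
…
k=6  a_k=2  p_k/q_k = 4983/323
k=7  a_k=2  p_k/q_k = 11663/756
→ (11663, 756).  Check: 11663²=136025569, 238·756²=136025568, difference 1.

11663 756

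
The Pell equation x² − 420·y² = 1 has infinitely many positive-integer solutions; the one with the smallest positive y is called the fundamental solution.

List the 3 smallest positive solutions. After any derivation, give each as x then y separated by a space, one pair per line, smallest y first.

√420 → a₀=20, period (2,40); ℓ=2 even so k=1
k=0  a_k=20  p_k/q_k = 20/1
k=1  a_k=2  p_k/q_k = 41/2
→ (41, 2).  Check: 41²=1681, 420·2²=1680, difference 1.
k=2:  x_2 = 41·41+420·2·2 = 3361,  y_2 = 41·2+2·41 = 164
k=3:  x_3 = 41·3361+420·2·164 = 275561,  y_3 = 41·164+2·3361 = 13446

41 2
3361 164
275561 13446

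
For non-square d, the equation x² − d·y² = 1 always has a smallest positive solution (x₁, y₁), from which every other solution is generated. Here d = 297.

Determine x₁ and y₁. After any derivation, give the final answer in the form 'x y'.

48599 2820

[17; 4,3,1,1,2,1,1,3,4,34] for √297; ℓ=10 ⇒ convergent index 9
i=0: a=17 ⇒ p=17, q=1
i=1: a=4 ⇒ p=69, q=4
…
i=7: a=1 ⇒ p=3171, q=184
i=8: a=3 ⇒ p=11357, q=659
i=9: a=4 ⇒ p=48599, q=2820
fundamental: x₁=48599, y₁=2820  (since 2361862801 − 297·7952400 = 1)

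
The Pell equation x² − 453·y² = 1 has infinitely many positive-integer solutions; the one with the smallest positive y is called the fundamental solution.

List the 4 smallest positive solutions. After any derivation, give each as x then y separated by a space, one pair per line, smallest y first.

√453 = [21; 3,1,1,10,14,10,1,1,3,42, …], period ℓ=10 (even) → k=9
step 0: (21, 1)  from 21·(1,0) + (0,1)
step 1: (64, 3)  from 3·(21,1) + (1,0)
…
step 4: (1575, 74)  from 10·(149,7) + (85,4)
…
step 6: (223565, 10504)  from 10·(22199,1043) + (1575,74)
step 7: (245764, 11547)  from 1·(223565,10504) + (22199,1043)
step 8: (469329, 22051)  from 1·(245764,11547) + (223565,10504)
step 9: (1653751, 77700)  from 3·(469329,22051) + (245764,11547)
→ (1653751, 77700).  Check: 1653751²=2734892370001, 453·77700²=2734892370000, difference 1.
k=2:  x_2 = 1653751·1653751+453·77700·77700 = 5469784740001,  y_2 = 1653751·77700+77700·1653751 = 256992905400
k=3:  x_3 = 1653751·5469784740001+453·77700·256992905400 = 18091323967121133751,  y_3 = 1653751·256992905400+77700·5469784740001 = 850004548596233100
k=4:  x_4 = 1653751·18091323967121133751+453·77700·850004548596233100 = 59837090203895614338960001,  y_4 = 1653751·850004548596233100+77700·18091323967121133751 = 2811391744490881177810800

1653751 77700
5469784740001 256992905400
18091323967121133751 850004548596233100
59837090203895614338960001 2811391744490881177810800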